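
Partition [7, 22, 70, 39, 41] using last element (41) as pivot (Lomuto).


Pivot: 41
  7 <= 41: advance i (no swap)
  22 <= 41: advance i (no swap)
  39 <= 41: swap -> [7, 22, 39, 70, 41]
Place pivot at 3: [7, 22, 39, 41, 70]

Partitioned: [7, 22, 39, 41, 70]


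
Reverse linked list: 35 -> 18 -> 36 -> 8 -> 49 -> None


Step 1: curr=35, set curr.next=prev(None) | reversed so far: 35
Step 2: curr=18, set curr.next=prev(35) | reversed so far: 18 -> 35
Step 3: curr=36, set curr.next=prev(18) | reversed so far: 36 -> 18 -> 35
Step 4: curr=8, set curr.next=prev(36) | reversed so far: 8 -> 36 -> 18 -> 35
Step 5: curr=49, set curr.next=prev(8) | reversed so far: 49 -> 8 -> 36 -> 18 -> 35

49 -> 8 -> 36 -> 18 -> 35 -> None


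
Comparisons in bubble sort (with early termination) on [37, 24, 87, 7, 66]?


Algorithm: bubble sort (with early termination)
Input: [37, 24, 87, 7, 66]
Sorted: [7, 24, 37, 66, 87]

10


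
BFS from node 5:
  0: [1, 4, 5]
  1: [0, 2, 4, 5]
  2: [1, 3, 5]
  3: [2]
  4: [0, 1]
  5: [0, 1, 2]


Visit 5, enqueue [0, 1, 2]
Visit 0, enqueue [4]
Visit 1, enqueue []
Visit 2, enqueue [3]
Visit 4, enqueue []
Visit 3, enqueue []

BFS order: [5, 0, 1, 2, 4, 3]


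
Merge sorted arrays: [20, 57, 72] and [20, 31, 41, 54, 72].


Take 20 from A
Take 20 from B
Take 31 from B
Take 41 from B
Take 54 from B
Take 57 from A
Take 72 from A

Merged: [20, 20, 31, 41, 54, 57, 72, 72]


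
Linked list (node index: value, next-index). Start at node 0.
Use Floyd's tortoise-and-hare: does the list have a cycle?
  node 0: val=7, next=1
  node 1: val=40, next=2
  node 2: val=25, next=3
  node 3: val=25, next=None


Floyd's tortoise (slow, +1) and hare (fast, +2):
  init: slow=0, fast=0
  step 1: slow=1, fast=2
  step 2: fast 2->3->None, no cycle

Cycle: no


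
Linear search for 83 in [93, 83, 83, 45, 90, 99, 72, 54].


i=0: 93!=83
i=1: 83==83 found!

Found at 1, 2 comps


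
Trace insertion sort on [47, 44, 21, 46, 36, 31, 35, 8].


Initial: [47, 44, 21, 46, 36, 31, 35, 8]
Insert 44: [44, 47, 21, 46, 36, 31, 35, 8]
Insert 21: [21, 44, 47, 46, 36, 31, 35, 8]
Insert 46: [21, 44, 46, 47, 36, 31, 35, 8]
Insert 36: [21, 36, 44, 46, 47, 31, 35, 8]
Insert 31: [21, 31, 36, 44, 46, 47, 35, 8]
Insert 35: [21, 31, 35, 36, 44, 46, 47, 8]
Insert 8: [8, 21, 31, 35, 36, 44, 46, 47]

Sorted: [8, 21, 31, 35, 36, 44, 46, 47]


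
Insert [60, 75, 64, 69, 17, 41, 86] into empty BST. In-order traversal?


Insert 60: root
Insert 75: R from 60
Insert 64: R from 60 -> L from 75
Insert 69: R from 60 -> L from 75 -> R from 64
Insert 17: L from 60
Insert 41: L from 60 -> R from 17
Insert 86: R from 60 -> R from 75

In-order: [17, 41, 60, 64, 69, 75, 86]


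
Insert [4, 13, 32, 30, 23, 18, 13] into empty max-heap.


Insert 4: [4]
Insert 13: [13, 4]
Insert 32: [32, 4, 13]
Insert 30: [32, 30, 13, 4]
Insert 23: [32, 30, 13, 4, 23]
Insert 18: [32, 30, 18, 4, 23, 13]
Insert 13: [32, 30, 18, 4, 23, 13, 13]

Final heap: [32, 30, 18, 4, 23, 13, 13]


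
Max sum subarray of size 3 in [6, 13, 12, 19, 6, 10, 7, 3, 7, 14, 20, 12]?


[0:3]: 31
[1:4]: 44
[2:5]: 37
[3:6]: 35
[4:7]: 23
[5:8]: 20
[6:9]: 17
[7:10]: 24
[8:11]: 41
[9:12]: 46

Max: 46 at [9:12]


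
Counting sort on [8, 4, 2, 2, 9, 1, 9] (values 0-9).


Input: [8, 4, 2, 2, 9, 1, 9]
Counts: [0, 1, 2, 0, 1, 0, 0, 0, 1, 2]

Sorted: [1, 2, 2, 4, 8, 9, 9]


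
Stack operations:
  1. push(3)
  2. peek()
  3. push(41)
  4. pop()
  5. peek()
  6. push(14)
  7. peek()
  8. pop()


push(3) -> [3]
peek()->3
push(41) -> [3, 41]
pop()->41, [3]
peek()->3
push(14) -> [3, 14]
peek()->14
pop()->14, [3]

Final stack: [3]


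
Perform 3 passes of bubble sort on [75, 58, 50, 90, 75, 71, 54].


Initial: [75, 58, 50, 90, 75, 71, 54]
Pass 1: [58, 50, 75, 75, 71, 54, 90] (5 swaps)
Pass 2: [50, 58, 75, 71, 54, 75, 90] (3 swaps)
Pass 3: [50, 58, 71, 54, 75, 75, 90] (2 swaps)

After 3 passes: [50, 58, 71, 54, 75, 75, 90]


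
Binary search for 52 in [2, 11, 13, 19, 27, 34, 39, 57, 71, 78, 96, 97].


Step 1: lo=0, hi=11, mid=5, val=34
Step 2: lo=6, hi=11, mid=8, val=71
Step 3: lo=6, hi=7, mid=6, val=39
Step 4: lo=7, hi=7, mid=7, val=57

Not found


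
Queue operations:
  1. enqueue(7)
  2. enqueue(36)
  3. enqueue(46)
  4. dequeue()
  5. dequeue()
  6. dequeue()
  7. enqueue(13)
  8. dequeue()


enqueue(7) -> [7]
enqueue(36) -> [7, 36]
enqueue(46) -> [7, 36, 46]
dequeue()->7, [36, 46]
dequeue()->36, [46]
dequeue()->46, []
enqueue(13) -> [13]
dequeue()->13, []

Final queue: []


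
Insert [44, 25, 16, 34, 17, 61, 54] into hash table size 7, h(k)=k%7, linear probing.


Insert 44: h=2 -> slot 2
Insert 25: h=4 -> slot 4
Insert 16: h=2, 1 probes -> slot 3
Insert 34: h=6 -> slot 6
Insert 17: h=3, 2 probes -> slot 5
Insert 61: h=5, 2 probes -> slot 0
Insert 54: h=5, 3 probes -> slot 1

Table: [61, 54, 44, 16, 25, 17, 34]


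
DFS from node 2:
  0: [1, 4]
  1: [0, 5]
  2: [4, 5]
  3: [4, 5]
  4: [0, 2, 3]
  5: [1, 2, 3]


Visit 2, push [5, 4]
Visit 4, push [3, 0]
Visit 0, push [1]
Visit 1, push [5]
Visit 5, push [3]
Visit 3, push []

DFS order: [2, 4, 0, 1, 5, 3]


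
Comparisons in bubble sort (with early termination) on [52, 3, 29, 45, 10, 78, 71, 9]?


Algorithm: bubble sort (with early termination)
Input: [52, 3, 29, 45, 10, 78, 71, 9]
Sorted: [3, 9, 10, 29, 45, 52, 71, 78]

28


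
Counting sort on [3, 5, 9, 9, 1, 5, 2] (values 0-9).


Input: [3, 5, 9, 9, 1, 5, 2]
Counts: [0, 1, 1, 1, 0, 2, 0, 0, 0, 2]

Sorted: [1, 2, 3, 5, 5, 9, 9]


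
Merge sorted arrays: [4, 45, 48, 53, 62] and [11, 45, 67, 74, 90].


Take 4 from A
Take 11 from B
Take 45 from A
Take 45 from B
Take 48 from A
Take 53 from A
Take 62 from A

Merged: [4, 11, 45, 45, 48, 53, 62, 67, 74, 90]


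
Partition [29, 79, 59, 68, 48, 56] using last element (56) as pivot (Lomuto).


Pivot: 56
  29 <= 56: advance i (no swap)
  48 <= 56: swap -> [29, 48, 59, 68, 79, 56]
Place pivot at 2: [29, 48, 56, 68, 79, 59]

Partitioned: [29, 48, 56, 68, 79, 59]


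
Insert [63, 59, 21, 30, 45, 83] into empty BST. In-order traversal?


Insert 63: root
Insert 59: L from 63
Insert 21: L from 63 -> L from 59
Insert 30: L from 63 -> L from 59 -> R from 21
Insert 45: L from 63 -> L from 59 -> R from 21 -> R from 30
Insert 83: R from 63

In-order: [21, 30, 45, 59, 63, 83]


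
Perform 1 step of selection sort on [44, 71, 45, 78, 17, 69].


Initial: [44, 71, 45, 78, 17, 69]
Step 1: min=17 at 4
  Swap: [17, 71, 45, 78, 44, 69]

After 1 step: [17, 71, 45, 78, 44, 69]


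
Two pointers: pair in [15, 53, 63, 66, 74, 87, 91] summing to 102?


lo=0(15)+hi=6(91)=106
lo=0(15)+hi=5(87)=102

Yes: 15+87=102


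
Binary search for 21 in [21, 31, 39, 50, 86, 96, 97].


Step 1: lo=0, hi=6, mid=3, val=50
Step 2: lo=0, hi=2, mid=1, val=31
Step 3: lo=0, hi=0, mid=0, val=21

Found at index 0


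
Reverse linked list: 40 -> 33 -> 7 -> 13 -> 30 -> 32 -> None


Step 1: curr=40, set curr.next=prev(None) | reversed so far: 40
Step 2: curr=33, set curr.next=prev(40) | reversed so far: 33 -> 40
Step 3: curr=7, set curr.next=prev(33) | reversed so far: 7 -> 33 -> 40
Step 4: curr=13, set curr.next=prev(7) | reversed so far: 13 -> 7 -> 33 -> 40
Step 5: curr=30, set curr.next=prev(13) | reversed so far: 30 -> 13 -> 7 -> 33 -> 40
Step 6: curr=32, set curr.next=prev(30) | reversed so far: 32 -> 30 -> 13 -> 7 -> 33 -> 40

32 -> 30 -> 13 -> 7 -> 33 -> 40 -> None


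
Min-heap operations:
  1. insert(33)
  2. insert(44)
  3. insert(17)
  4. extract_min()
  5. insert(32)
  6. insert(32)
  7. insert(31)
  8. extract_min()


insert(33) -> [33]
insert(44) -> [33, 44]
insert(17) -> [17, 44, 33]
extract_min()->17, [33, 44]
insert(32) -> [32, 44, 33]
insert(32) -> [32, 32, 33, 44]
insert(31) -> [31, 32, 33, 44, 32]
extract_min()->31, [32, 32, 33, 44]

Final heap: [32, 32, 33, 44]


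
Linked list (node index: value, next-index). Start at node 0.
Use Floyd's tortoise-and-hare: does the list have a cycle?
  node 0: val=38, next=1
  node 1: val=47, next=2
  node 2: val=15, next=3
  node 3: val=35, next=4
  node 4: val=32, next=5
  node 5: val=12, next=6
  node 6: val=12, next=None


Floyd's tortoise (slow, +1) and hare (fast, +2):
  init: slow=0, fast=0
  step 1: slow=1, fast=2
  step 2: slow=2, fast=4
  step 3: slow=3, fast=6
  step 4: fast -> None, no cycle

Cycle: no


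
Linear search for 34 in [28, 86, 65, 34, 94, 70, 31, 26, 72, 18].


i=0: 28!=34
i=1: 86!=34
i=2: 65!=34
i=3: 34==34 found!

Found at 3, 4 comps


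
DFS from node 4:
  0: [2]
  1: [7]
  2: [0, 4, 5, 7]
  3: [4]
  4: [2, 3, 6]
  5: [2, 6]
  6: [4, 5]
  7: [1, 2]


Visit 4, push [6, 3, 2]
Visit 2, push [7, 5, 0]
Visit 0, push []
Visit 5, push [6]
Visit 6, push []
Visit 7, push [1]
Visit 1, push []
Visit 3, push []

DFS order: [4, 2, 0, 5, 6, 7, 1, 3]


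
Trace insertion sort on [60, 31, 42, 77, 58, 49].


Initial: [60, 31, 42, 77, 58, 49]
Insert 31: [31, 60, 42, 77, 58, 49]
Insert 42: [31, 42, 60, 77, 58, 49]
Insert 77: [31, 42, 60, 77, 58, 49]
Insert 58: [31, 42, 58, 60, 77, 49]
Insert 49: [31, 42, 49, 58, 60, 77]

Sorted: [31, 42, 49, 58, 60, 77]


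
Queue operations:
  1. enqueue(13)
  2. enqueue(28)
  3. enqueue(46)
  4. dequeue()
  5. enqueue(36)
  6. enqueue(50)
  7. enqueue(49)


enqueue(13) -> [13]
enqueue(28) -> [13, 28]
enqueue(46) -> [13, 28, 46]
dequeue()->13, [28, 46]
enqueue(36) -> [28, 46, 36]
enqueue(50) -> [28, 46, 36, 50]
enqueue(49) -> [28, 46, 36, 50, 49]

Final queue: [28, 46, 36, 50, 49]


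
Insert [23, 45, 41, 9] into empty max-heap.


Insert 23: [23]
Insert 45: [45, 23]
Insert 41: [45, 23, 41]
Insert 9: [45, 23, 41, 9]

Final heap: [45, 23, 41, 9]


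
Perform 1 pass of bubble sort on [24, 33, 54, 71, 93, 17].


Initial: [24, 33, 54, 71, 93, 17]
Pass 1: [24, 33, 54, 71, 17, 93] (1 swaps)

After 1 pass: [24, 33, 54, 71, 17, 93]


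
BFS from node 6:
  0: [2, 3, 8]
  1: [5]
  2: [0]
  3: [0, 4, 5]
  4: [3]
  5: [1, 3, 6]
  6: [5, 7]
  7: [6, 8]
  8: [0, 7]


Visit 6, enqueue [5, 7]
Visit 5, enqueue [1, 3]
Visit 7, enqueue [8]
Visit 1, enqueue []
Visit 3, enqueue [0, 4]
Visit 8, enqueue []
Visit 0, enqueue [2]
Visit 4, enqueue []
Visit 2, enqueue []

BFS order: [6, 5, 7, 1, 3, 8, 0, 4, 2]


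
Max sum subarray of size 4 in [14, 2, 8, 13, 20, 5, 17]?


[0:4]: 37
[1:5]: 43
[2:6]: 46
[3:7]: 55

Max: 55 at [3:7]


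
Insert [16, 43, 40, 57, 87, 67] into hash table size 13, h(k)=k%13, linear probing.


Insert 16: h=3 -> slot 3
Insert 43: h=4 -> slot 4
Insert 40: h=1 -> slot 1
Insert 57: h=5 -> slot 5
Insert 87: h=9 -> slot 9
Insert 67: h=2 -> slot 2

Table: [None, 40, 67, 16, 43, 57, None, None, None, 87, None, None, None]


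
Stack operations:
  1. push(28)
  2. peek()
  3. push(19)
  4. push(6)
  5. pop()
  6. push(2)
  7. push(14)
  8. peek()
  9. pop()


push(28) -> [28]
peek()->28
push(19) -> [28, 19]
push(6) -> [28, 19, 6]
pop()->6, [28, 19]
push(2) -> [28, 19, 2]
push(14) -> [28, 19, 2, 14]
peek()->14
pop()->14, [28, 19, 2]

Final stack: [28, 19, 2]


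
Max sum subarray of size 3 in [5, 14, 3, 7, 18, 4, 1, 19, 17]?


[0:3]: 22
[1:4]: 24
[2:5]: 28
[3:6]: 29
[4:7]: 23
[5:8]: 24
[6:9]: 37

Max: 37 at [6:9]


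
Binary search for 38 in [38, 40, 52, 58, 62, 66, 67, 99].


Step 1: lo=0, hi=7, mid=3, val=58
Step 2: lo=0, hi=2, mid=1, val=40
Step 3: lo=0, hi=0, mid=0, val=38

Found at index 0


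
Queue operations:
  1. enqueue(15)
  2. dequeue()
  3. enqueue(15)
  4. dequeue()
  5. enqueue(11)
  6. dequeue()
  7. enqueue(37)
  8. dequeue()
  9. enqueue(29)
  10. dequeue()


enqueue(15) -> [15]
dequeue()->15, []
enqueue(15) -> [15]
dequeue()->15, []
enqueue(11) -> [11]
dequeue()->11, []
enqueue(37) -> [37]
dequeue()->37, []
enqueue(29) -> [29]
dequeue()->29, []

Final queue: []


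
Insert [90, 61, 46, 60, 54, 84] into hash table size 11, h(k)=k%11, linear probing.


Insert 90: h=2 -> slot 2
Insert 61: h=6 -> slot 6
Insert 46: h=2, 1 probes -> slot 3
Insert 60: h=5 -> slot 5
Insert 54: h=10 -> slot 10
Insert 84: h=7 -> slot 7

Table: [None, None, 90, 46, None, 60, 61, 84, None, None, 54]


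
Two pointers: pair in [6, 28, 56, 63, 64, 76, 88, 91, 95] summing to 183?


lo=0(6)+hi=8(95)=101
lo=1(28)+hi=8(95)=123
lo=2(56)+hi=8(95)=151
lo=3(63)+hi=8(95)=158
lo=4(64)+hi=8(95)=159
lo=5(76)+hi=8(95)=171
lo=6(88)+hi=8(95)=183

Yes: 88+95=183


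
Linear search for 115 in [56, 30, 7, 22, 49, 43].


i=0: 56!=115
i=1: 30!=115
i=2: 7!=115
i=3: 22!=115
i=4: 49!=115
i=5: 43!=115

Not found, 6 comps


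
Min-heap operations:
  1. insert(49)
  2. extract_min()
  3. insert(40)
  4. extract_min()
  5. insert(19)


insert(49) -> [49]
extract_min()->49, []
insert(40) -> [40]
extract_min()->40, []
insert(19) -> [19]

Final heap: [19]


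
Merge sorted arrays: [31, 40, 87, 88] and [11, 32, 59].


Take 11 from B
Take 31 from A
Take 32 from B
Take 40 from A
Take 59 from B

Merged: [11, 31, 32, 40, 59, 87, 88]


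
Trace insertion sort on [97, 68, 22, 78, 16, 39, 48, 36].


Initial: [97, 68, 22, 78, 16, 39, 48, 36]
Insert 68: [68, 97, 22, 78, 16, 39, 48, 36]
Insert 22: [22, 68, 97, 78, 16, 39, 48, 36]
Insert 78: [22, 68, 78, 97, 16, 39, 48, 36]
Insert 16: [16, 22, 68, 78, 97, 39, 48, 36]
Insert 39: [16, 22, 39, 68, 78, 97, 48, 36]
Insert 48: [16, 22, 39, 48, 68, 78, 97, 36]
Insert 36: [16, 22, 36, 39, 48, 68, 78, 97]

Sorted: [16, 22, 36, 39, 48, 68, 78, 97]


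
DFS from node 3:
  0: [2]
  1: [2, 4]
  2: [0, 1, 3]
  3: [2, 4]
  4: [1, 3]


Visit 3, push [4, 2]
Visit 2, push [1, 0]
Visit 0, push []
Visit 1, push [4]
Visit 4, push []

DFS order: [3, 2, 0, 1, 4]


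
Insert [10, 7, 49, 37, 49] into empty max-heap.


Insert 10: [10]
Insert 7: [10, 7]
Insert 49: [49, 7, 10]
Insert 37: [49, 37, 10, 7]
Insert 49: [49, 49, 10, 7, 37]

Final heap: [49, 49, 10, 7, 37]


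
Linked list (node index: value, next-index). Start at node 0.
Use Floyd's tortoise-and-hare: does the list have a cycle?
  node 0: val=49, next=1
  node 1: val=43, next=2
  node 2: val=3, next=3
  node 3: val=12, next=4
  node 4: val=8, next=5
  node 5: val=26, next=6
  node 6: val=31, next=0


Floyd's tortoise (slow, +1) and hare (fast, +2):
  init: slow=0, fast=0
  step 1: slow=1, fast=2
  step 2: slow=2, fast=4
  step 3: slow=3, fast=6
  step 4: slow=4, fast=1
  step 5: slow=5, fast=3
  step 6: slow=6, fast=5
  step 7: slow=0, fast=0
  slow == fast at node 0: cycle detected

Cycle: yes


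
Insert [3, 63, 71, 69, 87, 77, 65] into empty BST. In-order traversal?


Insert 3: root
Insert 63: R from 3
Insert 71: R from 3 -> R from 63
Insert 69: R from 3 -> R from 63 -> L from 71
Insert 87: R from 3 -> R from 63 -> R from 71
Insert 77: R from 3 -> R from 63 -> R from 71 -> L from 87
Insert 65: R from 3 -> R from 63 -> L from 71 -> L from 69

In-order: [3, 63, 65, 69, 71, 77, 87]


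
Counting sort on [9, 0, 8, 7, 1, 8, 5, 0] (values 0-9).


Input: [9, 0, 8, 7, 1, 8, 5, 0]
Counts: [2, 1, 0, 0, 0, 1, 0, 1, 2, 1]

Sorted: [0, 0, 1, 5, 7, 8, 8, 9]


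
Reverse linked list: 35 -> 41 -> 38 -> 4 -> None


Step 1: curr=35, set curr.next=prev(None) | reversed so far: 35
Step 2: curr=41, set curr.next=prev(35) | reversed so far: 41 -> 35
Step 3: curr=38, set curr.next=prev(41) | reversed so far: 38 -> 41 -> 35
Step 4: curr=4, set curr.next=prev(38) | reversed so far: 4 -> 38 -> 41 -> 35

4 -> 38 -> 41 -> 35 -> None


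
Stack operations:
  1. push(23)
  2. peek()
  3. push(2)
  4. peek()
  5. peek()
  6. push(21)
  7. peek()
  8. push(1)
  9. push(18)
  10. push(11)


push(23) -> [23]
peek()->23
push(2) -> [23, 2]
peek()->2
peek()->2
push(21) -> [23, 2, 21]
peek()->21
push(1) -> [23, 2, 21, 1]
push(18) -> [23, 2, 21, 1, 18]
push(11) -> [23, 2, 21, 1, 18, 11]

Final stack: [23, 2, 21, 1, 18, 11]


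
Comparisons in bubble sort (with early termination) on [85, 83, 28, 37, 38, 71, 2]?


Algorithm: bubble sort (with early termination)
Input: [85, 83, 28, 37, 38, 71, 2]
Sorted: [2, 28, 37, 38, 71, 83, 85]

21


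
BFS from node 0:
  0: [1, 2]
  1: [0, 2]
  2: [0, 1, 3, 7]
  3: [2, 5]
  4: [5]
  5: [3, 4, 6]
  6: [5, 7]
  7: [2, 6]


Visit 0, enqueue [1, 2]
Visit 1, enqueue []
Visit 2, enqueue [3, 7]
Visit 3, enqueue [5]
Visit 7, enqueue [6]
Visit 5, enqueue [4]
Visit 6, enqueue []
Visit 4, enqueue []

BFS order: [0, 1, 2, 3, 7, 5, 6, 4]


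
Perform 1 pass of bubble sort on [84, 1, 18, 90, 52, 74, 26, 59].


Initial: [84, 1, 18, 90, 52, 74, 26, 59]
Pass 1: [1, 18, 84, 52, 74, 26, 59, 90] (6 swaps)

After 1 pass: [1, 18, 84, 52, 74, 26, 59, 90]


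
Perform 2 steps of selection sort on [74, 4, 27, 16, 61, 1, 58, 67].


Initial: [74, 4, 27, 16, 61, 1, 58, 67]
Step 1: min=1 at 5
  Swap: [1, 4, 27, 16, 61, 74, 58, 67]
Step 2: min=4 at 1
  Swap: [1, 4, 27, 16, 61, 74, 58, 67]

After 2 steps: [1, 4, 27, 16, 61, 74, 58, 67]


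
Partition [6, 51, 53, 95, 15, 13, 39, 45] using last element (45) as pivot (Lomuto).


Pivot: 45
  6 <= 45: advance i (no swap)
  15 <= 45: swap -> [6, 15, 53, 95, 51, 13, 39, 45]
  13 <= 45: swap -> [6, 15, 13, 95, 51, 53, 39, 45]
  39 <= 45: swap -> [6, 15, 13, 39, 51, 53, 95, 45]
Place pivot at 4: [6, 15, 13, 39, 45, 53, 95, 51]

Partitioned: [6, 15, 13, 39, 45, 53, 95, 51]


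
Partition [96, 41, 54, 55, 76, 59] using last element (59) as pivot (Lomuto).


Pivot: 59
  41 <= 59: swap -> [41, 96, 54, 55, 76, 59]
  54 <= 59: swap -> [41, 54, 96, 55, 76, 59]
  55 <= 59: swap -> [41, 54, 55, 96, 76, 59]
Place pivot at 3: [41, 54, 55, 59, 76, 96]

Partitioned: [41, 54, 55, 59, 76, 96]


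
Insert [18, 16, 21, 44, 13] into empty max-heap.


Insert 18: [18]
Insert 16: [18, 16]
Insert 21: [21, 16, 18]
Insert 44: [44, 21, 18, 16]
Insert 13: [44, 21, 18, 16, 13]

Final heap: [44, 21, 18, 16, 13]


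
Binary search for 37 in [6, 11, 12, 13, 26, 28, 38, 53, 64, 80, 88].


Step 1: lo=0, hi=10, mid=5, val=28
Step 2: lo=6, hi=10, mid=8, val=64
Step 3: lo=6, hi=7, mid=6, val=38

Not found


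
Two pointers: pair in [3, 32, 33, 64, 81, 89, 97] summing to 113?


lo=0(3)+hi=6(97)=100
lo=1(32)+hi=6(97)=129
lo=1(32)+hi=5(89)=121
lo=1(32)+hi=4(81)=113

Yes: 32+81=113


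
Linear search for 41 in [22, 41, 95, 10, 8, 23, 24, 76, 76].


i=0: 22!=41
i=1: 41==41 found!

Found at 1, 2 comps


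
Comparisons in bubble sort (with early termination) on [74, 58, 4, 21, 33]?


Algorithm: bubble sort (with early termination)
Input: [74, 58, 4, 21, 33]
Sorted: [4, 21, 33, 58, 74]

9


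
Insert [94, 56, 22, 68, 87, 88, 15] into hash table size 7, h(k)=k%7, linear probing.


Insert 94: h=3 -> slot 3
Insert 56: h=0 -> slot 0
Insert 22: h=1 -> slot 1
Insert 68: h=5 -> slot 5
Insert 87: h=3, 1 probes -> slot 4
Insert 88: h=4, 2 probes -> slot 6
Insert 15: h=1, 1 probes -> slot 2

Table: [56, 22, 15, 94, 87, 68, 88]


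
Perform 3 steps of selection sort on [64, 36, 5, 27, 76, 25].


Initial: [64, 36, 5, 27, 76, 25]
Step 1: min=5 at 2
  Swap: [5, 36, 64, 27, 76, 25]
Step 2: min=25 at 5
  Swap: [5, 25, 64, 27, 76, 36]
Step 3: min=27 at 3
  Swap: [5, 25, 27, 64, 76, 36]

After 3 steps: [5, 25, 27, 64, 76, 36]


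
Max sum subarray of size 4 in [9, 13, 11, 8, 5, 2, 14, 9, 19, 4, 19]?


[0:4]: 41
[1:5]: 37
[2:6]: 26
[3:7]: 29
[4:8]: 30
[5:9]: 44
[6:10]: 46
[7:11]: 51

Max: 51 at [7:11]


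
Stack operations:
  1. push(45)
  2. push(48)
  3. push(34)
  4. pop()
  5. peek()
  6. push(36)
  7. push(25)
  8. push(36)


push(45) -> [45]
push(48) -> [45, 48]
push(34) -> [45, 48, 34]
pop()->34, [45, 48]
peek()->48
push(36) -> [45, 48, 36]
push(25) -> [45, 48, 36, 25]
push(36) -> [45, 48, 36, 25, 36]

Final stack: [45, 48, 36, 25, 36]


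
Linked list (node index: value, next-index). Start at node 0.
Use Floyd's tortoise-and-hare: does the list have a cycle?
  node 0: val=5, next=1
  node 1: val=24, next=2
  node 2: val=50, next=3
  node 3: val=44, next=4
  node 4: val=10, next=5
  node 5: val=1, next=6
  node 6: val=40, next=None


Floyd's tortoise (slow, +1) and hare (fast, +2):
  init: slow=0, fast=0
  step 1: slow=1, fast=2
  step 2: slow=2, fast=4
  step 3: slow=3, fast=6
  step 4: fast -> None, no cycle

Cycle: no


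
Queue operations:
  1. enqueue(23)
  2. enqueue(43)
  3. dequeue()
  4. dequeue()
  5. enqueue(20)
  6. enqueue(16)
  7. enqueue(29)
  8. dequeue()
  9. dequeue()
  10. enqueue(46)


enqueue(23) -> [23]
enqueue(43) -> [23, 43]
dequeue()->23, [43]
dequeue()->43, []
enqueue(20) -> [20]
enqueue(16) -> [20, 16]
enqueue(29) -> [20, 16, 29]
dequeue()->20, [16, 29]
dequeue()->16, [29]
enqueue(46) -> [29, 46]

Final queue: [29, 46]


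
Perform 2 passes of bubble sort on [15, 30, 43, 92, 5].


Initial: [15, 30, 43, 92, 5]
Pass 1: [15, 30, 43, 5, 92] (1 swaps)
Pass 2: [15, 30, 5, 43, 92] (1 swaps)

After 2 passes: [15, 30, 5, 43, 92]


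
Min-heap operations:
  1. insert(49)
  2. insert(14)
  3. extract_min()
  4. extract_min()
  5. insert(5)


insert(49) -> [49]
insert(14) -> [14, 49]
extract_min()->14, [49]
extract_min()->49, []
insert(5) -> [5]

Final heap: [5]


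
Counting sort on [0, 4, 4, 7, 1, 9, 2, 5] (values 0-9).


Input: [0, 4, 4, 7, 1, 9, 2, 5]
Counts: [1, 1, 1, 0, 2, 1, 0, 1, 0, 1]

Sorted: [0, 1, 2, 4, 4, 5, 7, 9]


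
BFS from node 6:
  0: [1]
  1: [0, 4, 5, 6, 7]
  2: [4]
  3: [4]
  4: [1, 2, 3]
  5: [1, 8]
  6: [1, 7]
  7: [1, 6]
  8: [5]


Visit 6, enqueue [1, 7]
Visit 1, enqueue [0, 4, 5]
Visit 7, enqueue []
Visit 0, enqueue []
Visit 4, enqueue [2, 3]
Visit 5, enqueue [8]
Visit 2, enqueue []
Visit 3, enqueue []
Visit 8, enqueue []

BFS order: [6, 1, 7, 0, 4, 5, 2, 3, 8]


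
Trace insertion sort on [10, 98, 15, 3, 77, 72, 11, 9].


Initial: [10, 98, 15, 3, 77, 72, 11, 9]
Insert 98: [10, 98, 15, 3, 77, 72, 11, 9]
Insert 15: [10, 15, 98, 3, 77, 72, 11, 9]
Insert 3: [3, 10, 15, 98, 77, 72, 11, 9]
Insert 77: [3, 10, 15, 77, 98, 72, 11, 9]
Insert 72: [3, 10, 15, 72, 77, 98, 11, 9]
Insert 11: [3, 10, 11, 15, 72, 77, 98, 9]
Insert 9: [3, 9, 10, 11, 15, 72, 77, 98]

Sorted: [3, 9, 10, 11, 15, 72, 77, 98]


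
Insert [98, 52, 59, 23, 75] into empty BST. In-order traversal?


Insert 98: root
Insert 52: L from 98
Insert 59: L from 98 -> R from 52
Insert 23: L from 98 -> L from 52
Insert 75: L from 98 -> R from 52 -> R from 59

In-order: [23, 52, 59, 75, 98]


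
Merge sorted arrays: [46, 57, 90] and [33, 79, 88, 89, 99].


Take 33 from B
Take 46 from A
Take 57 from A
Take 79 from B
Take 88 from B
Take 89 from B
Take 90 from A

Merged: [33, 46, 57, 79, 88, 89, 90, 99]


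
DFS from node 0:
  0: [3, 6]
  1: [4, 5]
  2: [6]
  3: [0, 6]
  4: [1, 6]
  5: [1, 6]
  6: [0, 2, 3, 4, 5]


Visit 0, push [6, 3]
Visit 3, push [6]
Visit 6, push [5, 4, 2]
Visit 2, push []
Visit 4, push [1]
Visit 1, push [5]
Visit 5, push []

DFS order: [0, 3, 6, 2, 4, 1, 5]


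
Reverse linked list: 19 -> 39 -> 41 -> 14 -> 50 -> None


Step 1: curr=19, set curr.next=prev(None) | reversed so far: 19
Step 2: curr=39, set curr.next=prev(19) | reversed so far: 39 -> 19
Step 3: curr=41, set curr.next=prev(39) | reversed so far: 41 -> 39 -> 19
Step 4: curr=14, set curr.next=prev(41) | reversed so far: 14 -> 41 -> 39 -> 19
Step 5: curr=50, set curr.next=prev(14) | reversed so far: 50 -> 14 -> 41 -> 39 -> 19

50 -> 14 -> 41 -> 39 -> 19 -> None


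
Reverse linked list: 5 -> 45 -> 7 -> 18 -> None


Step 1: curr=5, set curr.next=prev(None) | reversed so far: 5
Step 2: curr=45, set curr.next=prev(5) | reversed so far: 45 -> 5
Step 3: curr=7, set curr.next=prev(45) | reversed so far: 7 -> 45 -> 5
Step 4: curr=18, set curr.next=prev(7) | reversed so far: 18 -> 7 -> 45 -> 5

18 -> 7 -> 45 -> 5 -> None


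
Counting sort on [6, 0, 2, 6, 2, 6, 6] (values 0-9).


Input: [6, 0, 2, 6, 2, 6, 6]
Counts: [1, 0, 2, 0, 0, 0, 4, 0, 0, 0]

Sorted: [0, 2, 2, 6, 6, 6, 6]


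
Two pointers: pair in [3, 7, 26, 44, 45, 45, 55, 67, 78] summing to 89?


lo=0(3)+hi=8(78)=81
lo=1(7)+hi=8(78)=85
lo=2(26)+hi=8(78)=104
lo=2(26)+hi=7(67)=93
lo=2(26)+hi=6(55)=81
lo=3(44)+hi=6(55)=99
lo=3(44)+hi=5(45)=89

Yes: 44+45=89


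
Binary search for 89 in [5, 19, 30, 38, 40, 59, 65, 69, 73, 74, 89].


Step 1: lo=0, hi=10, mid=5, val=59
Step 2: lo=6, hi=10, mid=8, val=73
Step 3: lo=9, hi=10, mid=9, val=74
Step 4: lo=10, hi=10, mid=10, val=89

Found at index 10


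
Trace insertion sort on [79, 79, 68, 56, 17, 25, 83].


Initial: [79, 79, 68, 56, 17, 25, 83]
Insert 79: [79, 79, 68, 56, 17, 25, 83]
Insert 68: [68, 79, 79, 56, 17, 25, 83]
Insert 56: [56, 68, 79, 79, 17, 25, 83]
Insert 17: [17, 56, 68, 79, 79, 25, 83]
Insert 25: [17, 25, 56, 68, 79, 79, 83]
Insert 83: [17, 25, 56, 68, 79, 79, 83]

Sorted: [17, 25, 56, 68, 79, 79, 83]


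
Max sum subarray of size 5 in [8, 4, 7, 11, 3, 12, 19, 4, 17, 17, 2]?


[0:5]: 33
[1:6]: 37
[2:7]: 52
[3:8]: 49
[4:9]: 55
[5:10]: 69
[6:11]: 59

Max: 69 at [5:10]


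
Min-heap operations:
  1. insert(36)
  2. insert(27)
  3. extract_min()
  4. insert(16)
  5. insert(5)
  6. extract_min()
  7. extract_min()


insert(36) -> [36]
insert(27) -> [27, 36]
extract_min()->27, [36]
insert(16) -> [16, 36]
insert(5) -> [5, 36, 16]
extract_min()->5, [16, 36]
extract_min()->16, [36]

Final heap: [36]


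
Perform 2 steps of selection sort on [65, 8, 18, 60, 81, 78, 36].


Initial: [65, 8, 18, 60, 81, 78, 36]
Step 1: min=8 at 1
  Swap: [8, 65, 18, 60, 81, 78, 36]
Step 2: min=18 at 2
  Swap: [8, 18, 65, 60, 81, 78, 36]

After 2 steps: [8, 18, 65, 60, 81, 78, 36]


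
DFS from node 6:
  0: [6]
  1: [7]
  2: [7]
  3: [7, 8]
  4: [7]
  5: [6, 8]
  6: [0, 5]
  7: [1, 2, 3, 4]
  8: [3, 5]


Visit 6, push [5, 0]
Visit 0, push []
Visit 5, push [8]
Visit 8, push [3]
Visit 3, push [7]
Visit 7, push [4, 2, 1]
Visit 1, push []
Visit 2, push []
Visit 4, push []

DFS order: [6, 0, 5, 8, 3, 7, 1, 2, 4]


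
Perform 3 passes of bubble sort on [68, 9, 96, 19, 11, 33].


Initial: [68, 9, 96, 19, 11, 33]
Pass 1: [9, 68, 19, 11, 33, 96] (4 swaps)
Pass 2: [9, 19, 11, 33, 68, 96] (3 swaps)
Pass 3: [9, 11, 19, 33, 68, 96] (1 swaps)

After 3 passes: [9, 11, 19, 33, 68, 96]


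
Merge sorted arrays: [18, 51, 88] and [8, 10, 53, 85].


Take 8 from B
Take 10 from B
Take 18 from A
Take 51 from A
Take 53 from B
Take 85 from B

Merged: [8, 10, 18, 51, 53, 85, 88]


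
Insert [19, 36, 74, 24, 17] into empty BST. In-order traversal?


Insert 19: root
Insert 36: R from 19
Insert 74: R from 19 -> R from 36
Insert 24: R from 19 -> L from 36
Insert 17: L from 19

In-order: [17, 19, 24, 36, 74]


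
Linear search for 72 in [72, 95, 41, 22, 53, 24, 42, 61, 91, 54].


i=0: 72==72 found!

Found at 0, 1 comps


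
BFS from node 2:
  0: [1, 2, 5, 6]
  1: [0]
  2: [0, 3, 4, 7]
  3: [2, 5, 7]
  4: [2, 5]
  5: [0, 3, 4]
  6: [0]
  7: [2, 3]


Visit 2, enqueue [0, 3, 4, 7]
Visit 0, enqueue [1, 5, 6]
Visit 3, enqueue []
Visit 4, enqueue []
Visit 7, enqueue []
Visit 1, enqueue []
Visit 5, enqueue []
Visit 6, enqueue []

BFS order: [2, 0, 3, 4, 7, 1, 5, 6]


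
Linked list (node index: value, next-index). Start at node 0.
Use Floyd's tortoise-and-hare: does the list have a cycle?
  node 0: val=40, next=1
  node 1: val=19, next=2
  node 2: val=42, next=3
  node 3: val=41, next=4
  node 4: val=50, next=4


Floyd's tortoise (slow, +1) and hare (fast, +2):
  init: slow=0, fast=0
  step 1: slow=1, fast=2
  step 2: slow=2, fast=4
  step 3: slow=3, fast=4
  step 4: slow=4, fast=4
  slow == fast at node 4: cycle detected

Cycle: yes


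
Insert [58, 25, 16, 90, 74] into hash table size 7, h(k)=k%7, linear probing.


Insert 58: h=2 -> slot 2
Insert 25: h=4 -> slot 4
Insert 16: h=2, 1 probes -> slot 3
Insert 90: h=6 -> slot 6
Insert 74: h=4, 1 probes -> slot 5

Table: [None, None, 58, 16, 25, 74, 90]


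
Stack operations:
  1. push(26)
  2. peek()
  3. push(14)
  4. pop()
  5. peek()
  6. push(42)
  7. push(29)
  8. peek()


push(26) -> [26]
peek()->26
push(14) -> [26, 14]
pop()->14, [26]
peek()->26
push(42) -> [26, 42]
push(29) -> [26, 42, 29]
peek()->29

Final stack: [26, 42, 29]


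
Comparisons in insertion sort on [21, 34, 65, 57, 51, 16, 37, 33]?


Algorithm: insertion sort
Input: [21, 34, 65, 57, 51, 16, 37, 33]
Sorted: [16, 21, 33, 34, 37, 51, 57, 65]

22


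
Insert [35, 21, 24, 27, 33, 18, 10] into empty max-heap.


Insert 35: [35]
Insert 21: [35, 21]
Insert 24: [35, 21, 24]
Insert 27: [35, 27, 24, 21]
Insert 33: [35, 33, 24, 21, 27]
Insert 18: [35, 33, 24, 21, 27, 18]
Insert 10: [35, 33, 24, 21, 27, 18, 10]

Final heap: [35, 33, 24, 21, 27, 18, 10]


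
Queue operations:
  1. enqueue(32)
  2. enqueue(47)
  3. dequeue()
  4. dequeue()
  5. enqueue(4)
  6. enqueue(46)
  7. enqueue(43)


enqueue(32) -> [32]
enqueue(47) -> [32, 47]
dequeue()->32, [47]
dequeue()->47, []
enqueue(4) -> [4]
enqueue(46) -> [4, 46]
enqueue(43) -> [4, 46, 43]

Final queue: [4, 46, 43]


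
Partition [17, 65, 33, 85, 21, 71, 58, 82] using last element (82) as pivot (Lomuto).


Pivot: 82
  17 <= 82: advance i (no swap)
  65 <= 82: advance i (no swap)
  33 <= 82: advance i (no swap)
  21 <= 82: swap -> [17, 65, 33, 21, 85, 71, 58, 82]
  71 <= 82: swap -> [17, 65, 33, 21, 71, 85, 58, 82]
  58 <= 82: swap -> [17, 65, 33, 21, 71, 58, 85, 82]
Place pivot at 6: [17, 65, 33, 21, 71, 58, 82, 85]

Partitioned: [17, 65, 33, 21, 71, 58, 82, 85]


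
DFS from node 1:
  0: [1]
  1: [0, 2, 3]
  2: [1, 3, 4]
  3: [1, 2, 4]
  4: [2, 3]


Visit 1, push [3, 2, 0]
Visit 0, push []
Visit 2, push [4, 3]
Visit 3, push [4]
Visit 4, push []

DFS order: [1, 0, 2, 3, 4]


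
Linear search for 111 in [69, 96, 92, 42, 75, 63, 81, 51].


i=0: 69!=111
i=1: 96!=111
i=2: 92!=111
i=3: 42!=111
i=4: 75!=111
i=5: 63!=111
i=6: 81!=111
i=7: 51!=111

Not found, 8 comps


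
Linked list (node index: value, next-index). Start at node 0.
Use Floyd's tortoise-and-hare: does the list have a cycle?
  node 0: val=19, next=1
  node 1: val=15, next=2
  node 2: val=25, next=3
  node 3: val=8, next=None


Floyd's tortoise (slow, +1) and hare (fast, +2):
  init: slow=0, fast=0
  step 1: slow=1, fast=2
  step 2: fast 2->3->None, no cycle

Cycle: no


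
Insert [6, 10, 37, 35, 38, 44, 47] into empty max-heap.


Insert 6: [6]
Insert 10: [10, 6]
Insert 37: [37, 6, 10]
Insert 35: [37, 35, 10, 6]
Insert 38: [38, 37, 10, 6, 35]
Insert 44: [44, 37, 38, 6, 35, 10]
Insert 47: [47, 37, 44, 6, 35, 10, 38]

Final heap: [47, 37, 44, 6, 35, 10, 38]


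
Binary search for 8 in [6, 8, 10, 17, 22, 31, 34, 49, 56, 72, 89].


Step 1: lo=0, hi=10, mid=5, val=31
Step 2: lo=0, hi=4, mid=2, val=10
Step 3: lo=0, hi=1, mid=0, val=6
Step 4: lo=1, hi=1, mid=1, val=8

Found at index 1


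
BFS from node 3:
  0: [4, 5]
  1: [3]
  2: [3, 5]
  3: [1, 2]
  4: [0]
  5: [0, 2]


Visit 3, enqueue [1, 2]
Visit 1, enqueue []
Visit 2, enqueue [5]
Visit 5, enqueue [0]
Visit 0, enqueue [4]
Visit 4, enqueue []

BFS order: [3, 1, 2, 5, 0, 4]


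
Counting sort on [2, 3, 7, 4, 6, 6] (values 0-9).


Input: [2, 3, 7, 4, 6, 6]
Counts: [0, 0, 1, 1, 1, 0, 2, 1, 0, 0]

Sorted: [2, 3, 4, 6, 6, 7]


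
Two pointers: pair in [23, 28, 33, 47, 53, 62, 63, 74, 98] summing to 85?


lo=0(23)+hi=8(98)=121
lo=0(23)+hi=7(74)=97
lo=0(23)+hi=6(63)=86
lo=0(23)+hi=5(62)=85

Yes: 23+62=85


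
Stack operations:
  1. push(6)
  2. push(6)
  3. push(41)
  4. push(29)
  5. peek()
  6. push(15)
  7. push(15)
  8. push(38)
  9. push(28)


push(6) -> [6]
push(6) -> [6, 6]
push(41) -> [6, 6, 41]
push(29) -> [6, 6, 41, 29]
peek()->29
push(15) -> [6, 6, 41, 29, 15]
push(15) -> [6, 6, 41, 29, 15, 15]
push(38) -> [6, 6, 41, 29, 15, 15, 38]
push(28) -> [6, 6, 41, 29, 15, 15, 38, 28]

Final stack: [6, 6, 41, 29, 15, 15, 38, 28]


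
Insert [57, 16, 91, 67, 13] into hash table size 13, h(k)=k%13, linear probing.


Insert 57: h=5 -> slot 5
Insert 16: h=3 -> slot 3
Insert 91: h=0 -> slot 0
Insert 67: h=2 -> slot 2
Insert 13: h=0, 1 probes -> slot 1

Table: [91, 13, 67, 16, None, 57, None, None, None, None, None, None, None]


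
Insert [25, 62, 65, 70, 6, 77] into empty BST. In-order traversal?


Insert 25: root
Insert 62: R from 25
Insert 65: R from 25 -> R from 62
Insert 70: R from 25 -> R from 62 -> R from 65
Insert 6: L from 25
Insert 77: R from 25 -> R from 62 -> R from 65 -> R from 70

In-order: [6, 25, 62, 65, 70, 77]


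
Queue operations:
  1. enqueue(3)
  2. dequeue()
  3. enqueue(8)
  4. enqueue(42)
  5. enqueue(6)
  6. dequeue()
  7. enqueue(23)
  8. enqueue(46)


enqueue(3) -> [3]
dequeue()->3, []
enqueue(8) -> [8]
enqueue(42) -> [8, 42]
enqueue(6) -> [8, 42, 6]
dequeue()->8, [42, 6]
enqueue(23) -> [42, 6, 23]
enqueue(46) -> [42, 6, 23, 46]

Final queue: [42, 6, 23, 46]


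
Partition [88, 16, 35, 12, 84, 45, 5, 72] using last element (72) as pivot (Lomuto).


Pivot: 72
  16 <= 72: swap -> [16, 88, 35, 12, 84, 45, 5, 72]
  35 <= 72: swap -> [16, 35, 88, 12, 84, 45, 5, 72]
  12 <= 72: swap -> [16, 35, 12, 88, 84, 45, 5, 72]
  45 <= 72: swap -> [16, 35, 12, 45, 84, 88, 5, 72]
  5 <= 72: swap -> [16, 35, 12, 45, 5, 88, 84, 72]
Place pivot at 5: [16, 35, 12, 45, 5, 72, 84, 88]

Partitioned: [16, 35, 12, 45, 5, 72, 84, 88]


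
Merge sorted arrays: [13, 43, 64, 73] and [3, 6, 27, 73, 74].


Take 3 from B
Take 6 from B
Take 13 from A
Take 27 from B
Take 43 from A
Take 64 from A
Take 73 from A

Merged: [3, 6, 13, 27, 43, 64, 73, 73, 74]


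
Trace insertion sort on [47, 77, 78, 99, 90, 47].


Initial: [47, 77, 78, 99, 90, 47]
Insert 77: [47, 77, 78, 99, 90, 47]
Insert 78: [47, 77, 78, 99, 90, 47]
Insert 99: [47, 77, 78, 99, 90, 47]
Insert 90: [47, 77, 78, 90, 99, 47]
Insert 47: [47, 47, 77, 78, 90, 99]

Sorted: [47, 47, 77, 78, 90, 99]


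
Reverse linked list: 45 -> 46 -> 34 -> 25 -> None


Step 1: curr=45, set curr.next=prev(None) | reversed so far: 45
Step 2: curr=46, set curr.next=prev(45) | reversed so far: 46 -> 45
Step 3: curr=34, set curr.next=prev(46) | reversed so far: 34 -> 46 -> 45
Step 4: curr=25, set curr.next=prev(34) | reversed so far: 25 -> 34 -> 46 -> 45

25 -> 34 -> 46 -> 45 -> None


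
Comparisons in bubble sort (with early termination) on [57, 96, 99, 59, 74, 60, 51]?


Algorithm: bubble sort (with early termination)
Input: [57, 96, 99, 59, 74, 60, 51]
Sorted: [51, 57, 59, 60, 74, 96, 99]

21


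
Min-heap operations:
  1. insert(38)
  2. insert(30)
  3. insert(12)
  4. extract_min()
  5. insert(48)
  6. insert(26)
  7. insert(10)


insert(38) -> [38]
insert(30) -> [30, 38]
insert(12) -> [12, 38, 30]
extract_min()->12, [30, 38]
insert(48) -> [30, 38, 48]
insert(26) -> [26, 30, 48, 38]
insert(10) -> [10, 26, 48, 38, 30]

Final heap: [10, 26, 48, 38, 30]


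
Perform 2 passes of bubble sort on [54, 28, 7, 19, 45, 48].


Initial: [54, 28, 7, 19, 45, 48]
Pass 1: [28, 7, 19, 45, 48, 54] (5 swaps)
Pass 2: [7, 19, 28, 45, 48, 54] (2 swaps)

After 2 passes: [7, 19, 28, 45, 48, 54]


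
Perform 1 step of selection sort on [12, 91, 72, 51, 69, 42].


Initial: [12, 91, 72, 51, 69, 42]
Step 1: min=12 at 0
  Swap: [12, 91, 72, 51, 69, 42]

After 1 step: [12, 91, 72, 51, 69, 42]


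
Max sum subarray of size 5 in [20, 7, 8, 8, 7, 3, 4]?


[0:5]: 50
[1:6]: 33
[2:7]: 30

Max: 50 at [0:5]


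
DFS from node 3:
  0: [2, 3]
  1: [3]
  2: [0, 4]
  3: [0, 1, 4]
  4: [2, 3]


Visit 3, push [4, 1, 0]
Visit 0, push [2]
Visit 2, push [4]
Visit 4, push []
Visit 1, push []

DFS order: [3, 0, 2, 4, 1]


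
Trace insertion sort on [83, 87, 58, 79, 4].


Initial: [83, 87, 58, 79, 4]
Insert 87: [83, 87, 58, 79, 4]
Insert 58: [58, 83, 87, 79, 4]
Insert 79: [58, 79, 83, 87, 4]
Insert 4: [4, 58, 79, 83, 87]

Sorted: [4, 58, 79, 83, 87]


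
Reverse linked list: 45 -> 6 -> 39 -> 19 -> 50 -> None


Step 1: curr=45, set curr.next=prev(None) | reversed so far: 45
Step 2: curr=6, set curr.next=prev(45) | reversed so far: 6 -> 45
Step 3: curr=39, set curr.next=prev(6) | reversed so far: 39 -> 6 -> 45
Step 4: curr=19, set curr.next=prev(39) | reversed so far: 19 -> 39 -> 6 -> 45
Step 5: curr=50, set curr.next=prev(19) | reversed so far: 50 -> 19 -> 39 -> 6 -> 45

50 -> 19 -> 39 -> 6 -> 45 -> None


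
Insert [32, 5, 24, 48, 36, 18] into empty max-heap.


Insert 32: [32]
Insert 5: [32, 5]
Insert 24: [32, 5, 24]
Insert 48: [48, 32, 24, 5]
Insert 36: [48, 36, 24, 5, 32]
Insert 18: [48, 36, 24, 5, 32, 18]

Final heap: [48, 36, 24, 5, 32, 18]


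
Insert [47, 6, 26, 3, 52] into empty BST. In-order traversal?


Insert 47: root
Insert 6: L from 47
Insert 26: L from 47 -> R from 6
Insert 3: L from 47 -> L from 6
Insert 52: R from 47

In-order: [3, 6, 26, 47, 52]


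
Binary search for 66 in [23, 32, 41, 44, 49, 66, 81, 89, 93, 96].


Step 1: lo=0, hi=9, mid=4, val=49
Step 2: lo=5, hi=9, mid=7, val=89
Step 3: lo=5, hi=6, mid=5, val=66

Found at index 5


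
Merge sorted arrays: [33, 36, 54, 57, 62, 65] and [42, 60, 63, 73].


Take 33 from A
Take 36 from A
Take 42 from B
Take 54 from A
Take 57 from A
Take 60 from B
Take 62 from A
Take 63 from B
Take 65 from A

Merged: [33, 36, 42, 54, 57, 60, 62, 63, 65, 73]


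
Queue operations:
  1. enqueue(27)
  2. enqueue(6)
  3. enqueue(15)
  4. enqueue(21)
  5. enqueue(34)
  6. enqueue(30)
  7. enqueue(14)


enqueue(27) -> [27]
enqueue(6) -> [27, 6]
enqueue(15) -> [27, 6, 15]
enqueue(21) -> [27, 6, 15, 21]
enqueue(34) -> [27, 6, 15, 21, 34]
enqueue(30) -> [27, 6, 15, 21, 34, 30]
enqueue(14) -> [27, 6, 15, 21, 34, 30, 14]

Final queue: [27, 6, 15, 21, 34, 30, 14]


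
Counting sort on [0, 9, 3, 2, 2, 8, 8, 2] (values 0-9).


Input: [0, 9, 3, 2, 2, 8, 8, 2]
Counts: [1, 0, 3, 1, 0, 0, 0, 0, 2, 1]

Sorted: [0, 2, 2, 2, 3, 8, 8, 9]


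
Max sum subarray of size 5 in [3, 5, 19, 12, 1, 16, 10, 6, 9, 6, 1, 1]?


[0:5]: 40
[1:6]: 53
[2:7]: 58
[3:8]: 45
[4:9]: 42
[5:10]: 47
[6:11]: 32
[7:12]: 23

Max: 58 at [2:7]


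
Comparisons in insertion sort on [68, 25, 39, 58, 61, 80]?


Algorithm: insertion sort
Input: [68, 25, 39, 58, 61, 80]
Sorted: [25, 39, 58, 61, 68, 80]

8


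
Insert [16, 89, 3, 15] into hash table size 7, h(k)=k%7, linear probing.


Insert 16: h=2 -> slot 2
Insert 89: h=5 -> slot 5
Insert 3: h=3 -> slot 3
Insert 15: h=1 -> slot 1

Table: [None, 15, 16, 3, None, 89, None]


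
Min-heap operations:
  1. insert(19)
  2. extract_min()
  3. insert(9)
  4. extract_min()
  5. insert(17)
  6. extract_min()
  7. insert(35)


insert(19) -> [19]
extract_min()->19, []
insert(9) -> [9]
extract_min()->9, []
insert(17) -> [17]
extract_min()->17, []
insert(35) -> [35]

Final heap: [35]


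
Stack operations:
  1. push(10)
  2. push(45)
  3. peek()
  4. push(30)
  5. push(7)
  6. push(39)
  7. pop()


push(10) -> [10]
push(45) -> [10, 45]
peek()->45
push(30) -> [10, 45, 30]
push(7) -> [10, 45, 30, 7]
push(39) -> [10, 45, 30, 7, 39]
pop()->39, [10, 45, 30, 7]

Final stack: [10, 45, 30, 7]


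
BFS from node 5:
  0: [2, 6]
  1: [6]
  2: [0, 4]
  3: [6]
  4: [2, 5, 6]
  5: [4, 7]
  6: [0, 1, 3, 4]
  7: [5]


Visit 5, enqueue [4, 7]
Visit 4, enqueue [2, 6]
Visit 7, enqueue []
Visit 2, enqueue [0]
Visit 6, enqueue [1, 3]
Visit 0, enqueue []
Visit 1, enqueue []
Visit 3, enqueue []

BFS order: [5, 4, 7, 2, 6, 0, 1, 3]


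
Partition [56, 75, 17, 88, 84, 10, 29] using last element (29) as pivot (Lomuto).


Pivot: 29
  17 <= 29: swap -> [17, 75, 56, 88, 84, 10, 29]
  10 <= 29: swap -> [17, 10, 56, 88, 84, 75, 29]
Place pivot at 2: [17, 10, 29, 88, 84, 75, 56]

Partitioned: [17, 10, 29, 88, 84, 75, 56]


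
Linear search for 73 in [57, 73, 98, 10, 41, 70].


i=0: 57!=73
i=1: 73==73 found!

Found at 1, 2 comps


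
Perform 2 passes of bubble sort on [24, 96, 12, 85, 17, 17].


Initial: [24, 96, 12, 85, 17, 17]
Pass 1: [24, 12, 85, 17, 17, 96] (4 swaps)
Pass 2: [12, 24, 17, 17, 85, 96] (3 swaps)

After 2 passes: [12, 24, 17, 17, 85, 96]


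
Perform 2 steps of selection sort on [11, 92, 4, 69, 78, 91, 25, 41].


Initial: [11, 92, 4, 69, 78, 91, 25, 41]
Step 1: min=4 at 2
  Swap: [4, 92, 11, 69, 78, 91, 25, 41]
Step 2: min=11 at 2
  Swap: [4, 11, 92, 69, 78, 91, 25, 41]

After 2 steps: [4, 11, 92, 69, 78, 91, 25, 41]
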